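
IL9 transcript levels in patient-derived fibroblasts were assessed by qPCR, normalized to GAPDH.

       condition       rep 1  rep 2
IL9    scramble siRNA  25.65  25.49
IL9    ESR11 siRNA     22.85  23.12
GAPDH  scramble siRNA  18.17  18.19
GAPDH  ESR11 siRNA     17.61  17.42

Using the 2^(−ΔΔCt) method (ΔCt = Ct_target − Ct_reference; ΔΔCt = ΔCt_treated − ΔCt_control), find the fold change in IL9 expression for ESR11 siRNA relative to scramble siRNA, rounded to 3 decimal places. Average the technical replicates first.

Mean Ct: IL9 scramble siRNA 25.570; IL9 ESR11 siRNA 22.985; GAPDH scramble siRNA 18.180; GAPDH ESR11 siRNA 17.515
ΔCt(scramble siRNA) = 25.570 − 18.180 = 7.390
ΔCt(ESR11 siRNA) = 22.985 − 17.515 = 5.470
ΔΔCt = 5.470 − 7.390 = -1.920
Fold change = 2^(−(-1.920)) = 2^1.920 = 3.7842

3.784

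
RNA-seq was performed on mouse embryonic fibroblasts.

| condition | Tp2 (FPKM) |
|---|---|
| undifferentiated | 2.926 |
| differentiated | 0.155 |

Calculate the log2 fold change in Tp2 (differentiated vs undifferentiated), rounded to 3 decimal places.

-4.239

Fold change = 0.155 / 2.926 = 0.0530
log2(0.0530) = -4.2386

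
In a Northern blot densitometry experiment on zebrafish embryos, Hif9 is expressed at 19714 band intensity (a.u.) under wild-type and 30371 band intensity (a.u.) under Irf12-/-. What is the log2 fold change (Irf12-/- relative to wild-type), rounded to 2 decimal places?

0.62

Fold change = 30371 / 19714 = 1.5406
log2(1.5406) = 0.623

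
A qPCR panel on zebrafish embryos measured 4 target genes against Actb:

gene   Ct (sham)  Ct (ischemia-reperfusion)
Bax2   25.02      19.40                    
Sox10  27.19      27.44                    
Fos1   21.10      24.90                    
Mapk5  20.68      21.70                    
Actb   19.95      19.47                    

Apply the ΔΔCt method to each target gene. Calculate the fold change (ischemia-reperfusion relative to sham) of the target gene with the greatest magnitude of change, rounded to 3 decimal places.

35.261

Bax2: ΔΔCt = (19.40−19.47) − (25.02−19.95) = -0.07 − 5.07 = -5.14; fold change = 2^5.14 = 35.261
Sox10: ΔΔCt = (27.44−19.47) − (27.19−19.95) = 7.97 − 7.24 = 0.73; fold change = 2^-0.73 = 0.603
Fos1: ΔΔCt = (24.90−19.47) − (21.10−19.95) = 5.43 − 1.15 = 4.28; fold change = 2^-4.28 = 0.051
Mapk5: ΔΔCt = (21.70−19.47) − (20.68−19.95) = 2.23 − 0.73 = 1.50; fold change = 2^-1.50 = 0.354
Bax2 has the largest |ΔΔCt| = 5.14.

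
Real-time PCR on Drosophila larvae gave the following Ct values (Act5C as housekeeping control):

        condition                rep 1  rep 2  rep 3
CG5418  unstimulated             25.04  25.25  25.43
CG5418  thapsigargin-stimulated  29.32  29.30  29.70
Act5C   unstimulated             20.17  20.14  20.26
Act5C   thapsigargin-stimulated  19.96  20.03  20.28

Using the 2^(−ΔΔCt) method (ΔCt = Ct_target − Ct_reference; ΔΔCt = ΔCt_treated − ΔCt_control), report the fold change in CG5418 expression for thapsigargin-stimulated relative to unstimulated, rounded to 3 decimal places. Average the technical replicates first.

0.051

Mean Ct: CG5418 unstimulated 25.240; CG5418 thapsigargin-stimulated 29.440; Act5C unstimulated 20.190; Act5C thapsigargin-stimulated 20.090
ΔCt(unstimulated) = 25.240 − 20.190 = 5.050
ΔCt(thapsigargin-stimulated) = 29.440 − 20.090 = 9.350
ΔΔCt = 9.350 − 5.050 = 4.300
Fold change = 2^(−4.300) = 0.0508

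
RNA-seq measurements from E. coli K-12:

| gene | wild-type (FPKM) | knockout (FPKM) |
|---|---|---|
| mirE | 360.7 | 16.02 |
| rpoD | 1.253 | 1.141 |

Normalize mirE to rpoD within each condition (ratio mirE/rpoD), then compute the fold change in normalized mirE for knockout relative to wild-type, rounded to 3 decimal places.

0.049

mirE/rpoD (wild-type) = 360.7 / 1.253 = 287.87
mirE/rpoD (knockout) = 16.02 / 1.141 = 14.04
Fold change = 14.04 / 287.87 = 0.0488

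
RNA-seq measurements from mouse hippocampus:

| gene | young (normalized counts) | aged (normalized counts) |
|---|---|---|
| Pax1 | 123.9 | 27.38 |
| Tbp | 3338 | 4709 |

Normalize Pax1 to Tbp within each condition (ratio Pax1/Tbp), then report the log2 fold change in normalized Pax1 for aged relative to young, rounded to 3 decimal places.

-2.674

Pax1/Tbp (young) = 123.9 / 3338 = 0.037118
Pax1/Tbp (aged) = 27.38 / 4709 = 0.0058144
Fold change = 0.0058144 / 0.037118 = 0.1566
log2(0.1566) = -2.6744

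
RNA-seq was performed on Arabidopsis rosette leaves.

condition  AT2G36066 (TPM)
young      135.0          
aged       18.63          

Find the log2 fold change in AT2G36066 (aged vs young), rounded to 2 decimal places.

Fold change = 18.63 / 135.0 = 0.1380
log2(0.1380) = -2.857

-2.86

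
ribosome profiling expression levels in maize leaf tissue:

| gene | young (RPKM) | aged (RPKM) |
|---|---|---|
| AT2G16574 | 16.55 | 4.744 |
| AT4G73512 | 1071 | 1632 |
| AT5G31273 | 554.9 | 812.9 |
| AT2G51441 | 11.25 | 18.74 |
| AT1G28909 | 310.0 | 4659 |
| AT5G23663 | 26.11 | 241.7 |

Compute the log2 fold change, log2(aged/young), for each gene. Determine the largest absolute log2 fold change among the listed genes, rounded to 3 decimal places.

3.910

log2(4.744/16.55) = -1.803  (AT2G16574)
log2(1632/1071) = 0.608  (AT4G73512)
log2(812.9/554.9) = 0.551  (AT5G31273)
log2(18.74/11.25) = 0.736  (AT2G51441)
log2(4659/310.0) = 3.910  (AT1G28909)
log2(241.7/26.11) = 3.211  (AT5G23663)
The largest magnitude belongs to AT1G28909.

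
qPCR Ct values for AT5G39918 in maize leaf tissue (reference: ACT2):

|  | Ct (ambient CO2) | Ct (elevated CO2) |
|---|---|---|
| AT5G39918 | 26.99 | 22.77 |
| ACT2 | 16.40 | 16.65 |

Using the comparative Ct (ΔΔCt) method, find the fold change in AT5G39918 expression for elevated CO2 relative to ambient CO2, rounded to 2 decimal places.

22.16

ΔCt(ambient CO2) = 26.990 − 16.400 = 10.590
ΔCt(elevated CO2) = 22.770 − 16.650 = 6.120
ΔΔCt = 6.120 − 10.590 = -4.470
Fold change = 2^(−(-4.470)) = 2^4.470 = 22.162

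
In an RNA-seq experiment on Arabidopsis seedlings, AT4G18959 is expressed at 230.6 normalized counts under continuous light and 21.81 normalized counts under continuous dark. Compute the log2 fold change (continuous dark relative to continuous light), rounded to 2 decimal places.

-3.40

Fold change = 21.81 / 230.6 = 0.0946
log2(0.0946) = -3.402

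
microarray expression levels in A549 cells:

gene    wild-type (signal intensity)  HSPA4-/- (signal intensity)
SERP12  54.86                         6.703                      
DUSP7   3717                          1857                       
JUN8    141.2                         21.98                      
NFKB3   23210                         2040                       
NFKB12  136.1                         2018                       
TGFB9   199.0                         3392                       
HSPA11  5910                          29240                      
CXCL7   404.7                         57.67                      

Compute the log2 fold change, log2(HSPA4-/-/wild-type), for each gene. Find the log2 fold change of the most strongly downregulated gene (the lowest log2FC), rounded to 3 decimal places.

-3.508

log2(6.703/54.86) = -3.033  (SERP12)
log2(1857/3717) = -1.001  (DUSP7)
log2(21.98/141.2) = -2.683  (JUN8)
log2(2040/23210) = -3.508  (NFKB3)
log2(2018/136.1) = 3.890  (NFKB12)
log2(3392/199.0) = 4.091  (TGFB9)
log2(29240/5910) = 2.307  (HSPA11)
log2(57.67/404.7) = -2.811  (CXCL7)
NFKB3 is most strongly downregulated.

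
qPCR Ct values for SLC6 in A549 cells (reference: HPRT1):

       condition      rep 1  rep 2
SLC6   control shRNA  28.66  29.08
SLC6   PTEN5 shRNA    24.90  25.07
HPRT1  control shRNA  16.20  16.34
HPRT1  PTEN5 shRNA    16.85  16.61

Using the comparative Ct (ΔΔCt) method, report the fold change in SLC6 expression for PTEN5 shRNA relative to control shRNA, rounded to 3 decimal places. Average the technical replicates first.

Mean Ct: SLC6 control shRNA 28.870; SLC6 PTEN5 shRNA 24.985; HPRT1 control shRNA 16.270; HPRT1 PTEN5 shRNA 16.730
ΔCt(control shRNA) = 28.870 − 16.270 = 12.600
ΔCt(PTEN5 shRNA) = 24.985 − 16.730 = 8.255
ΔΔCt = 8.255 − 12.600 = -4.345
Fold change = 2^(−(-4.345)) = 2^4.345 = 20.3224

20.322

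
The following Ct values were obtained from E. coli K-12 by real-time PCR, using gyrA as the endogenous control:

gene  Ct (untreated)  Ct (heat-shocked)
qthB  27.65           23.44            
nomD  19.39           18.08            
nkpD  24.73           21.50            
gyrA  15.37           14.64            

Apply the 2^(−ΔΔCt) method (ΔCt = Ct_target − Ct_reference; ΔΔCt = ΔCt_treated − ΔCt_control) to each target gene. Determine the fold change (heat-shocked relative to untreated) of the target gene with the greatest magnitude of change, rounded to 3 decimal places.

11.158

qthB: ΔΔCt = (23.44−14.64) − (27.65−15.37) = 8.80 − 12.28 = -3.48; fold change = 2^3.48 = 11.158
nomD: ΔΔCt = (18.08−14.64) − (19.39−15.37) = 3.44 − 4.02 = -0.58; fold change = 2^0.58 = 1.495
nkpD: ΔΔCt = (21.50−14.64) − (24.73−15.37) = 6.86 − 9.36 = -2.50; fold change = 2^2.50 = 5.657
qthB has the largest |ΔΔCt| = 3.48.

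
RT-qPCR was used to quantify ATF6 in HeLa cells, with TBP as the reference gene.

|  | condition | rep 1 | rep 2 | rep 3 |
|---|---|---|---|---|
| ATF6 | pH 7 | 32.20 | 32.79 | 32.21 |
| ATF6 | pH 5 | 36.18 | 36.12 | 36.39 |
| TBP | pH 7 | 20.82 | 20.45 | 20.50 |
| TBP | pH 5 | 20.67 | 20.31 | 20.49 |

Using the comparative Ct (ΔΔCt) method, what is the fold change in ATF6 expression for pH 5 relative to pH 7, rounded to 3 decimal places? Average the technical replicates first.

0.066

Mean Ct: ATF6 pH 7 32.400; ATF6 pH 5 36.230; TBP pH 7 20.590; TBP pH 5 20.490
ΔCt(pH 7) = 32.400 − 20.590 = 11.810
ΔCt(pH 5) = 36.230 − 20.490 = 15.740
ΔΔCt = 15.740 − 11.810 = 3.930
Fold change = 2^(−3.930) = 0.0656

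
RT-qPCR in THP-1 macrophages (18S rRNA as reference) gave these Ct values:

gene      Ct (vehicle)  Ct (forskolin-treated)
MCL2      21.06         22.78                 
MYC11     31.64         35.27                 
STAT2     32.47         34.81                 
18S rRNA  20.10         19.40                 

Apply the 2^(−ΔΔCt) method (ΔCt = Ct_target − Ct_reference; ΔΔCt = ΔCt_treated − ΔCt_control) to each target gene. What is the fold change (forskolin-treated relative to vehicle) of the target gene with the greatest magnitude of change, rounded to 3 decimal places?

0.050

MCL2: ΔΔCt = (22.78−19.40) − (21.06−20.10) = 3.38 − 0.96 = 2.42; fold change = 2^-2.42 = 0.187
MYC11: ΔΔCt = (35.27−19.40) − (31.64−20.10) = 15.87 − 11.54 = 4.33; fold change = 2^-4.33 = 0.050
STAT2: ΔΔCt = (34.81−19.40) − (32.47−20.10) = 15.41 − 12.37 = 3.04; fold change = 2^-3.04 = 0.122
MYC11 has the largest |ΔΔCt| = 4.33.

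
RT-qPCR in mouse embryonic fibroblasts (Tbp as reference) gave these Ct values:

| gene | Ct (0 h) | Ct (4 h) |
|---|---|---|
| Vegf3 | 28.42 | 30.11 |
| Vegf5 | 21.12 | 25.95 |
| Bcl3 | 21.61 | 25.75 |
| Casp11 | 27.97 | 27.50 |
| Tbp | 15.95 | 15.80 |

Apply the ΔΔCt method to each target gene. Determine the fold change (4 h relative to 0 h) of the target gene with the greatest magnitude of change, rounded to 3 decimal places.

Vegf3: ΔΔCt = (30.11−15.80) − (28.42−15.95) = 14.31 − 12.47 = 1.84; fold change = 2^-1.84 = 0.279
Vegf5: ΔΔCt = (25.95−15.80) − (21.12−15.95) = 10.15 − 5.17 = 4.98; fold change = 2^-4.98 = 0.032
Bcl3: ΔΔCt = (25.75−15.80) − (21.61−15.95) = 9.95 − 5.66 = 4.29; fold change = 2^-4.29 = 0.051
Casp11: ΔΔCt = (27.50−15.80) − (27.97−15.95) = 11.70 − 12.02 = -0.32; fold change = 2^0.32 = 1.248
Vegf5 has the largest |ΔΔCt| = 4.98.

0.032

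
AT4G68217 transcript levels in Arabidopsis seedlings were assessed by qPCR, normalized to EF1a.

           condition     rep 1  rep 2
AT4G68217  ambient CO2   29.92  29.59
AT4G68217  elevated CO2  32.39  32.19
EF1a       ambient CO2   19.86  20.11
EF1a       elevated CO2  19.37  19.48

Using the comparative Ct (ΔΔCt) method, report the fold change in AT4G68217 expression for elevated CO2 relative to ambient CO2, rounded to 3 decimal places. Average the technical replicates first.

Mean Ct: AT4G68217 ambient CO2 29.755; AT4G68217 elevated CO2 32.290; EF1a ambient CO2 19.985; EF1a elevated CO2 19.425
ΔCt(ambient CO2) = 29.755 − 19.985 = 9.770
ΔCt(elevated CO2) = 32.290 − 19.425 = 12.865
ΔΔCt = 12.865 − 9.770 = 3.095
Fold change = 2^(−3.095) = 0.1170

0.117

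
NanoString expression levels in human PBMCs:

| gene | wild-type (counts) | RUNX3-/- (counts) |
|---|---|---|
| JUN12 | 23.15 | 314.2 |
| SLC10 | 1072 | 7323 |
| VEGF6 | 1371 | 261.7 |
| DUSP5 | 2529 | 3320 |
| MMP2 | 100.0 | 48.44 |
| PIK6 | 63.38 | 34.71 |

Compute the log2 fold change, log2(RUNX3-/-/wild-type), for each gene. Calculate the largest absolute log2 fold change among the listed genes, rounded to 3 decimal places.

3.763

log2(314.2/23.15) = 3.763  (JUN12)
log2(7323/1072) = 2.772  (SLC10)
log2(261.7/1371) = -2.389  (VEGF6)
log2(3320/2529) = 0.393  (DUSP5)
log2(48.44/100.0) = -1.046  (MMP2)
log2(34.71/63.38) = -0.869  (PIK6)
The largest magnitude belongs to JUN12.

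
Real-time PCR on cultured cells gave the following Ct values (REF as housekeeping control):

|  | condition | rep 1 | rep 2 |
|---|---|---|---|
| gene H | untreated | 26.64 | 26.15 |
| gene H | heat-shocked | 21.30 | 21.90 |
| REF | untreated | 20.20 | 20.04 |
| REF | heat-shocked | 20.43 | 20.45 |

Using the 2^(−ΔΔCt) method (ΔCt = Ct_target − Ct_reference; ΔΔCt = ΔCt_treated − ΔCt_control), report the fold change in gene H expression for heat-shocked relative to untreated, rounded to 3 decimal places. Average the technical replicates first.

Mean Ct: gene H untreated 26.395; gene H heat-shocked 21.600; REF untreated 20.120; REF heat-shocked 20.440
ΔCt(untreated) = 26.395 − 20.120 = 6.275
ΔCt(heat-shocked) = 21.600 − 20.440 = 1.160
ΔΔCt = 1.160 − 6.275 = -5.115
Fold change = 2^(−(-5.115)) = 2^5.115 = 34.6552

34.655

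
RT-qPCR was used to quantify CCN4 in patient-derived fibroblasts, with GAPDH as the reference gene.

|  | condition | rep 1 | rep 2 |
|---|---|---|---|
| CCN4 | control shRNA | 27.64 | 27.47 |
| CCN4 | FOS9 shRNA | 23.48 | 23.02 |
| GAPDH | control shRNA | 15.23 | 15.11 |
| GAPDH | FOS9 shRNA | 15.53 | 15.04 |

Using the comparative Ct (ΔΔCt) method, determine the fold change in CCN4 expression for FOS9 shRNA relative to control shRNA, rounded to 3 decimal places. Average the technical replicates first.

21.407

Mean Ct: CCN4 control shRNA 27.555; CCN4 FOS9 shRNA 23.250; GAPDH control shRNA 15.170; GAPDH FOS9 shRNA 15.285
ΔCt(control shRNA) = 27.555 − 15.170 = 12.385
ΔCt(FOS9 shRNA) = 23.250 − 15.285 = 7.965
ΔΔCt = 7.965 − 12.385 = -4.420
Fold change = 2^(−(-4.420)) = 2^4.420 = 21.4068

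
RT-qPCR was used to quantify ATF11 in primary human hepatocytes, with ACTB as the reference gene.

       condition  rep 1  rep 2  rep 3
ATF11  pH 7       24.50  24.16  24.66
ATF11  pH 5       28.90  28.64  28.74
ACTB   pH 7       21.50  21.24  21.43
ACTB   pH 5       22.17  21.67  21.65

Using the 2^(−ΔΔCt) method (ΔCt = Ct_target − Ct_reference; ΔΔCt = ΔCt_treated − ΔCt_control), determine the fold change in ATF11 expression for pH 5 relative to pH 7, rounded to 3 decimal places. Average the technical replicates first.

Mean Ct: ATF11 pH 7 24.440; ATF11 pH 5 28.760; ACTB pH 7 21.390; ACTB pH 5 21.830
ΔCt(pH 7) = 24.440 − 21.390 = 3.050
ΔCt(pH 5) = 28.760 − 21.830 = 6.930
ΔΔCt = 6.930 − 3.050 = 3.880
Fold change = 2^(−3.880) = 0.0679

0.068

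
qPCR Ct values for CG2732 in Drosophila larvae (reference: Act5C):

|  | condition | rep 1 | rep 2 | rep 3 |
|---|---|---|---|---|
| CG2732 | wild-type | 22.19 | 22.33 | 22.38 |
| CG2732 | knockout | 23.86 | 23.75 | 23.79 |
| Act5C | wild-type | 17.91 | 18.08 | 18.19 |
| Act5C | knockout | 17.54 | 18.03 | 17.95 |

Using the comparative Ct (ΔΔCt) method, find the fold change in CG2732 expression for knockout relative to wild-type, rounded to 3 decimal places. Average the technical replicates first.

Mean Ct: CG2732 wild-type 22.300; CG2732 knockout 23.800; Act5C wild-type 18.060; Act5C knockout 17.840
ΔCt(wild-type) = 22.300 − 18.060 = 4.240
ΔCt(knockout) = 23.800 − 17.840 = 5.960
ΔΔCt = 5.960 − 4.240 = 1.720
Fold change = 2^(−1.720) = 0.3035

0.304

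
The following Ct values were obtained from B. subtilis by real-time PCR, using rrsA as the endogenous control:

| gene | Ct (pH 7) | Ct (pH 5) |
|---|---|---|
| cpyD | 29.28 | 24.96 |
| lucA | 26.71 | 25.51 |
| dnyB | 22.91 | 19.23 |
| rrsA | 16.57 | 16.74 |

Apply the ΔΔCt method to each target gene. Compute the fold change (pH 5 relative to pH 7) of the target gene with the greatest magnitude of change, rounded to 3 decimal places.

cpyD: ΔΔCt = (24.96−16.74) − (29.28−16.57) = 8.22 − 12.71 = -4.49; fold change = 2^4.49 = 22.471
lucA: ΔΔCt = (25.51−16.74) − (26.71−16.57) = 8.77 − 10.14 = -1.37; fold change = 2^1.37 = 2.585
dnyB: ΔΔCt = (19.23−16.74) − (22.91−16.57) = 2.49 − 6.34 = -3.85; fold change = 2^3.85 = 14.420
cpyD has the largest |ΔΔCt| = 4.49.

22.471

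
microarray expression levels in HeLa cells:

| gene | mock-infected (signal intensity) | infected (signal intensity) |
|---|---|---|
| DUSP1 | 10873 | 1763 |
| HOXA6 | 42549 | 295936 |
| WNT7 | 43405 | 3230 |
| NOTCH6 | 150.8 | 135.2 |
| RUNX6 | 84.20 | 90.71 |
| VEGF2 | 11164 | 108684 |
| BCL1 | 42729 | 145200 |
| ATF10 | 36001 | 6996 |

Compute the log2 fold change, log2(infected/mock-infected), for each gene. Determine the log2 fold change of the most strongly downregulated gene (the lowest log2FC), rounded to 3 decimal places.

-3.748

log2(1763/10873) = -2.625  (DUSP1)
log2(295936/42549) = 2.798  (HOXA6)
log2(3230/43405) = -3.748  (WNT7)
log2(135.2/150.8) = -0.158  (NOTCH6)
log2(90.71/84.20) = 0.107  (RUNX6)
log2(108684/11164) = 3.283  (VEGF2)
log2(145200/42729) = 1.765  (BCL1)
log2(6996/36001) = -2.363  (ATF10)
WNT7 is most strongly downregulated.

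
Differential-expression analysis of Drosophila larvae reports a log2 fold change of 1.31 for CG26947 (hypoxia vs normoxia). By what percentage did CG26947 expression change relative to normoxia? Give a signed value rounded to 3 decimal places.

147.942%

Fold change = 2^(1.31) = 2.4794
Percent change = (FC − 1) × 100% = (2.4794 − 1) × 100 = 147.942%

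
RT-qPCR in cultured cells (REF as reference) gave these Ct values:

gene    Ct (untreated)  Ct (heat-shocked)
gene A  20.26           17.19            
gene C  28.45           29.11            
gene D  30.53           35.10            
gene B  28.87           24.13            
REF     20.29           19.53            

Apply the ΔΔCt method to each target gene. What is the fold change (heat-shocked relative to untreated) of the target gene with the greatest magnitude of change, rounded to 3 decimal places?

gene A: ΔΔCt = (17.19−19.53) − (20.26−20.29) = -2.34 − (-0.03) = -2.31; fold change = 2^2.31 = 4.959
gene C: ΔΔCt = (29.11−19.53) − (28.45−20.29) = 9.58 − 8.16 = 1.42; fold change = 2^-1.42 = 0.374
gene D: ΔΔCt = (35.10−19.53) − (30.53−20.29) = 15.57 − 10.24 = 5.33; fold change = 2^-5.33 = 0.025
gene B: ΔΔCt = (24.13−19.53) − (28.87−20.29) = 4.60 − 8.58 = -3.98; fold change = 2^3.98 = 15.780
gene D has the largest |ΔΔCt| = 5.33.

0.025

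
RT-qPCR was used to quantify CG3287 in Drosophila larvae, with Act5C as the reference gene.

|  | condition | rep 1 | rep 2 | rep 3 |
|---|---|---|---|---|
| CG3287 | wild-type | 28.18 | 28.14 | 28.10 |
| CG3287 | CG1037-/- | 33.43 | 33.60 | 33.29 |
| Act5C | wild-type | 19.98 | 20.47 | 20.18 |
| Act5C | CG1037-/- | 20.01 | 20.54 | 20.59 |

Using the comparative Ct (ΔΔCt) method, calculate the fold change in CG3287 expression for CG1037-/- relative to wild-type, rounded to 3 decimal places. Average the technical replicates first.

Mean Ct: CG3287 wild-type 28.140; CG3287 CG1037-/- 33.440; Act5C wild-type 20.210; Act5C CG1037-/- 20.380
ΔCt(wild-type) = 28.140 − 20.210 = 7.930
ΔCt(CG1037-/-) = 33.440 − 20.380 = 13.060
ΔΔCt = 13.060 − 7.930 = 5.130
Fold change = 2^(−5.130) = 0.0286

0.029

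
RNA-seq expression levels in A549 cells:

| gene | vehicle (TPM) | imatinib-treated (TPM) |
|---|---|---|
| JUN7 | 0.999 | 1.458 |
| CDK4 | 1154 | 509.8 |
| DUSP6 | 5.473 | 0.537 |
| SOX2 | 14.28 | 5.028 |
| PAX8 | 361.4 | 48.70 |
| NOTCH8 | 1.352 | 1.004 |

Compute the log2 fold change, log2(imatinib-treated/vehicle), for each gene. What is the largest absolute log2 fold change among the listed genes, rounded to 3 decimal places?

log2(1.458/0.999) = 0.545  (JUN7)
log2(509.8/1154) = -1.179  (CDK4)
log2(0.537/5.473) = -3.349  (DUSP6)
log2(5.028/14.28) = -1.506  (SOX2)
log2(48.70/361.4) = -2.892  (PAX8)
log2(1.004/1.352) = -0.429  (NOTCH8)
The largest magnitude belongs to DUSP6.

3.349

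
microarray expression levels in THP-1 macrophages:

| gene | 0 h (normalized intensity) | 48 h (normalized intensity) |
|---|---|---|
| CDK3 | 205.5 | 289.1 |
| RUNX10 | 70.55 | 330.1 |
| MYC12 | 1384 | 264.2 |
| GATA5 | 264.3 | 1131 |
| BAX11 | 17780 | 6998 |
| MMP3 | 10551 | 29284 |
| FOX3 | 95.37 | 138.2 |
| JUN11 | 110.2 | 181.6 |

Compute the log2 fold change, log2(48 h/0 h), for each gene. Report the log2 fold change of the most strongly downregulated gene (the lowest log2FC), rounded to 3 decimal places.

-2.389

log2(289.1/205.5) = 0.492  (CDK3)
log2(330.1/70.55) = 2.226  (RUNX10)
log2(264.2/1384) = -2.389  (MYC12)
log2(1131/264.3) = 2.097  (GATA5)
log2(6998/17780) = -1.345  (BAX11)
log2(29284/10551) = 1.473  (MMP3)
log2(138.2/95.37) = 0.535  (FOX3)
log2(181.6/110.2) = 0.721  (JUN11)
MYC12 is most strongly downregulated.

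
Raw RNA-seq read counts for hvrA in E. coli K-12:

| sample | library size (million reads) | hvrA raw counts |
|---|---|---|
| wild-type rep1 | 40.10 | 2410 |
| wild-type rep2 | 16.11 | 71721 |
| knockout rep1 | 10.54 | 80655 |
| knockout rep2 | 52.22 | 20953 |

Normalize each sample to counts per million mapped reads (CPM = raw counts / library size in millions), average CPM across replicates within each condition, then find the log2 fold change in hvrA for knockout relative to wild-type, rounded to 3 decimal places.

CPM(wild-type rep1) = 2410 / 40.10 = 60.0998
CPM(wild-type rep2) = 71721 / 16.11 = 4451.9553
CPM(knockout rep1) = 80655 / 10.54 = 7652.2770
CPM(knockout rep2) = 20953 / 52.22 = 401.2447
mean CPM(wild-type) = 2256.0275; mean CPM(knockout) = 4026.7609
Fold change = 4026.7609 / 2256.0275 = 1.78489
log2(1.78489) = 0.8358

0.836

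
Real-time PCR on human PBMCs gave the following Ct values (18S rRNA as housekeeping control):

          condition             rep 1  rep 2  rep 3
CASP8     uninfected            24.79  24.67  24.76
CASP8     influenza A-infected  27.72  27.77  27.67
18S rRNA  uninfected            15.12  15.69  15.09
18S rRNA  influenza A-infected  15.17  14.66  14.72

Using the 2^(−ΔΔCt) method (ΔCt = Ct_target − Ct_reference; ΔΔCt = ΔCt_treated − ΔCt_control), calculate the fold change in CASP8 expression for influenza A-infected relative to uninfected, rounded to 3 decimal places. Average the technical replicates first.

0.093

Mean Ct: CASP8 uninfected 24.740; CASP8 influenza A-infected 27.720; 18S rRNA uninfected 15.300; 18S rRNA influenza A-infected 14.850
ΔCt(uninfected) = 24.740 − 15.300 = 9.440
ΔCt(influenza A-infected) = 27.720 − 14.850 = 12.870
ΔΔCt = 12.870 − 9.440 = 3.430
Fold change = 2^(−3.430) = 0.0928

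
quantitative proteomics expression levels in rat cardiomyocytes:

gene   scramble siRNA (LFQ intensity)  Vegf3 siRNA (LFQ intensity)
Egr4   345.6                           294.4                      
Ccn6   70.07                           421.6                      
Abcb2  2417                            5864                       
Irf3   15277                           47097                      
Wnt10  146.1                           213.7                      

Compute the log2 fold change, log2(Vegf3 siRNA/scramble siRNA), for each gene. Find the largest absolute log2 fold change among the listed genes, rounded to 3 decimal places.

2.589

log2(294.4/345.6) = -0.231  (Egr4)
log2(421.6/70.07) = 2.589  (Ccn6)
log2(5864/2417) = 1.279  (Abcb2)
log2(47097/15277) = 1.624  (Irf3)
log2(213.7/146.1) = 0.549  (Wnt10)
The largest magnitude belongs to Ccn6.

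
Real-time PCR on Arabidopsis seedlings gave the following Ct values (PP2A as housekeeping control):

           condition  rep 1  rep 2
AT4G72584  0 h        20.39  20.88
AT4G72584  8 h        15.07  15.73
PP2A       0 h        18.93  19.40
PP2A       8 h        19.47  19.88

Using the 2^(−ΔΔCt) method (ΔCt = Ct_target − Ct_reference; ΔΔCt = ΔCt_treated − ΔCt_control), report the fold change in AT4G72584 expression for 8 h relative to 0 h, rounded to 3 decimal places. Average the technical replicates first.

53.631

Mean Ct: AT4G72584 0 h 20.635; AT4G72584 8 h 15.400; PP2A 0 h 19.165; PP2A 8 h 19.675
ΔCt(0 h) = 20.635 − 19.165 = 1.470
ΔCt(8 h) = 15.400 − 19.675 = -4.275
ΔΔCt = -4.275 − 1.470 = -5.745
Fold change = 2^(−(-5.745)) = 2^5.745 = 53.6312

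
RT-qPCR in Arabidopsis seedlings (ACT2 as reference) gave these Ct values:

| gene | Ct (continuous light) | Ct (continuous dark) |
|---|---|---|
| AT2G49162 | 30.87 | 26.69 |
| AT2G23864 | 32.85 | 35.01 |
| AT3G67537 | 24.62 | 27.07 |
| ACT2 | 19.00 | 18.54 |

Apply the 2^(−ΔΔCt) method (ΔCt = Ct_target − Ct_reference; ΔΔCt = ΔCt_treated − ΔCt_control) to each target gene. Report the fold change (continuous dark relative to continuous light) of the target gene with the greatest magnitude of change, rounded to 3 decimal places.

13.177

AT2G49162: ΔΔCt = (26.69−18.54) − (30.87−19.00) = 8.15 − 11.87 = -3.72; fold change = 2^3.72 = 13.177
AT2G23864: ΔΔCt = (35.01−18.54) − (32.85−19.00) = 16.47 − 13.85 = 2.62; fold change = 2^-2.62 = 0.163
AT3G67537: ΔΔCt = (27.07−18.54) − (24.62−19.00) = 8.53 − 5.62 = 2.91; fold change = 2^-2.91 = 0.133
AT2G49162 has the largest |ΔΔCt| = 3.72.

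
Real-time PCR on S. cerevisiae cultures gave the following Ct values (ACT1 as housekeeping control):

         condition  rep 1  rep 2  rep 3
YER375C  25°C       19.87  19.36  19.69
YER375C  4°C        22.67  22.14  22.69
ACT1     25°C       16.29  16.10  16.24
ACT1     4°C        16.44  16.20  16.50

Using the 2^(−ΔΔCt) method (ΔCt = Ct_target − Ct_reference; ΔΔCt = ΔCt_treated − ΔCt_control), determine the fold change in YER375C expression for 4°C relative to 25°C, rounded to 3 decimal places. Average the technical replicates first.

0.155

Mean Ct: YER375C 25°C 19.640; YER375C 4°C 22.500; ACT1 25°C 16.210; ACT1 4°C 16.380
ΔCt(25°C) = 19.640 − 16.210 = 3.430
ΔCt(4°C) = 22.500 − 16.380 = 6.120
ΔΔCt = 6.120 − 3.430 = 2.690
Fold change = 2^(−2.690) = 0.1550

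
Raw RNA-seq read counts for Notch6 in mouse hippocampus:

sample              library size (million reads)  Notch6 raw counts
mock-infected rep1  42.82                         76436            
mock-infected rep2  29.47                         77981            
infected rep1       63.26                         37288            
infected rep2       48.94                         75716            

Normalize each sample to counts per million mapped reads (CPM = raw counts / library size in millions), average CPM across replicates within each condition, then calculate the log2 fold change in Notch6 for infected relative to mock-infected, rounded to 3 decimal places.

CPM(mock-infected rep1) = 76436 / 42.82 = 1785.0537
CPM(mock-infected rep2) = 77981 / 29.47 = 2646.1147
CPM(infected rep1) = 37288 / 63.26 = 589.4404
CPM(infected rep2) = 75716 / 48.94 = 1547.1189
mean CPM(mock-infected) = 2215.5842; mean CPM(infected) = 1068.2797
Fold change = 1068.2797 / 2215.5842 = 0.48217
log2(0.48217) = -1.0524

-1.052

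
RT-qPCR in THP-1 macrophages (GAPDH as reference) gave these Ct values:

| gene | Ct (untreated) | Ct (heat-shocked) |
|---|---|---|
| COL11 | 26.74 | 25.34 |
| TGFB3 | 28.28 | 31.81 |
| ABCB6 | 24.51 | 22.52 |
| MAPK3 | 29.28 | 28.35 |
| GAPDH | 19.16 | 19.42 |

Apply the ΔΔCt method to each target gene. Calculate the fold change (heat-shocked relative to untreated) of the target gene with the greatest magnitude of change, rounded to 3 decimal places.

0.104

COL11: ΔΔCt = (25.34−19.42) − (26.74−19.16) = 5.92 − 7.58 = -1.66; fold change = 2^1.66 = 3.160
TGFB3: ΔΔCt = (31.81−19.42) − (28.28−19.16) = 12.39 − 9.12 = 3.27; fold change = 2^-3.27 = 0.104
ABCB6: ΔΔCt = (22.52−19.42) − (24.51−19.16) = 3.10 − 5.35 = -2.25; fold change = 2^2.25 = 4.757
MAPK3: ΔΔCt = (28.35−19.42) − (29.28−19.16) = 8.93 − 10.12 = -1.19; fold change = 2^1.19 = 2.282
TGFB3 has the largest |ΔΔCt| = 3.27.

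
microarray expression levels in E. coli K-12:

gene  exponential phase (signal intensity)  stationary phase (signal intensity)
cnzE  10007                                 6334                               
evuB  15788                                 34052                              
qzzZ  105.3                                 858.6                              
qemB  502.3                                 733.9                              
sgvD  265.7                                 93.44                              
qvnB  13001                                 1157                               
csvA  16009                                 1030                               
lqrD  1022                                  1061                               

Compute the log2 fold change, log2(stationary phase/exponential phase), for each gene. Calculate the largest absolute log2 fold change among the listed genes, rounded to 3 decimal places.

3.958

log2(6334/10007) = -0.660  (cnzE)
log2(34052/15788) = 1.109  (evuB)
log2(858.6/105.3) = 3.027  (qzzZ)
log2(733.9/502.3) = 0.547  (qemB)
log2(93.44/265.7) = -1.508  (sgvD)
log2(1157/13001) = -3.490  (qvnB)
log2(1030/16009) = -3.958  (csvA)
log2(1061/1022) = 0.054  (lqrD)
The largest magnitude belongs to csvA.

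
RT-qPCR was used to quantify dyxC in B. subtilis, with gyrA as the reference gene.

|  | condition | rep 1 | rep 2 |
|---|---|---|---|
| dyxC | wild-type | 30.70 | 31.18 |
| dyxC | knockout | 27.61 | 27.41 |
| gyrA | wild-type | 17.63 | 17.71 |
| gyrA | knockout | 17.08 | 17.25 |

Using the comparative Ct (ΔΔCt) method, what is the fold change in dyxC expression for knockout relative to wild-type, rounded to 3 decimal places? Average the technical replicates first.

Mean Ct: dyxC wild-type 30.940; dyxC knockout 27.510; gyrA wild-type 17.670; gyrA knockout 17.165
ΔCt(wild-type) = 30.940 − 17.670 = 13.270
ΔCt(knockout) = 27.510 − 17.165 = 10.345
ΔΔCt = 10.345 − 13.270 = -2.925
Fold change = 2^(−(-2.925)) = 2^2.925 = 7.5947

7.595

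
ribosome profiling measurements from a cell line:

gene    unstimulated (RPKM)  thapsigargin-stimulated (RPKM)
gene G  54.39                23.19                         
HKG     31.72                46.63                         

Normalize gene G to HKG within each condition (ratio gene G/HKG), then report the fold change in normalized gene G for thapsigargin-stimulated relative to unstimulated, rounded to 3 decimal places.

gene G/HKG (unstimulated) = 54.39 / 31.72 = 1.7147
gene G/HKG (thapsigargin-stimulated) = 23.19 / 46.63 = 0.49732
Fold change = 0.49732 / 1.7147 = 0.2900

0.290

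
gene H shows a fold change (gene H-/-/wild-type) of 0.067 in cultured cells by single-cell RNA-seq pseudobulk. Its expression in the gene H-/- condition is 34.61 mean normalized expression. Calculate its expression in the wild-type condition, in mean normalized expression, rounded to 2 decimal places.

wild-type expression = 34.61 / 0.067 = 516.57

516.57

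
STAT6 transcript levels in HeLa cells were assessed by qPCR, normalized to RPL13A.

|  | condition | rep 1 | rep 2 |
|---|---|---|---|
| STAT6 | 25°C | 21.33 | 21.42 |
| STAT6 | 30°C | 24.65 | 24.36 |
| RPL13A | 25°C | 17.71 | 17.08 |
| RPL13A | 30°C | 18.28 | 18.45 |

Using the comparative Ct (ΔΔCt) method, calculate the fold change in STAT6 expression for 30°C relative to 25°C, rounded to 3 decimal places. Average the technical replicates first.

0.224

Mean Ct: STAT6 25°C 21.375; STAT6 30°C 24.505; RPL13A 25°C 17.395; RPL13A 30°C 18.365
ΔCt(25°C) = 21.375 − 17.395 = 3.980
ΔCt(30°C) = 24.505 − 18.365 = 6.140
ΔΔCt = 6.140 − 3.980 = 2.160
Fold change = 2^(−2.160) = 0.2238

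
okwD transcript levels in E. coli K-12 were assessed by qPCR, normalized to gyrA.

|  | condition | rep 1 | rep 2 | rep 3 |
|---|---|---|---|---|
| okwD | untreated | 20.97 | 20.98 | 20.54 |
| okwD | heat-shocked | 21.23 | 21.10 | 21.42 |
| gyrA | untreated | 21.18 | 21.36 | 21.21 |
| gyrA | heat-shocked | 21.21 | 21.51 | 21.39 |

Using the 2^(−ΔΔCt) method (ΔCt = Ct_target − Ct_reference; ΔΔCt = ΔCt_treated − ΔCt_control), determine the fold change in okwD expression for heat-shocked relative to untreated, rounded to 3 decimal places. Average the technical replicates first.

Mean Ct: okwD untreated 20.830; okwD heat-shocked 21.250; gyrA untreated 21.250; gyrA heat-shocked 21.370
ΔCt(untreated) = 20.830 − 21.250 = -0.420
ΔCt(heat-shocked) = 21.250 − 21.370 = -0.120
ΔΔCt = -0.120 − (-0.420) = 0.300
Fold change = 2^(−0.300) = 0.8123

0.812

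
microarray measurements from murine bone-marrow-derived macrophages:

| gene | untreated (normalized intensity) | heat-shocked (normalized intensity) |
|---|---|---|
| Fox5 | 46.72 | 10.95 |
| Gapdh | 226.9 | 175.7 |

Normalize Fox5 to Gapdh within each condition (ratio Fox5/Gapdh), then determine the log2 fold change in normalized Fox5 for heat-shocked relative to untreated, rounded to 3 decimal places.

-1.724

Fox5/Gapdh (untreated) = 46.72 / 226.9 = 0.20591
Fox5/Gapdh (heat-shocked) = 10.95 / 175.7 = 0.062322
Fold change = 0.062322 / 0.20591 = 0.3027
log2(0.3027) = -1.7242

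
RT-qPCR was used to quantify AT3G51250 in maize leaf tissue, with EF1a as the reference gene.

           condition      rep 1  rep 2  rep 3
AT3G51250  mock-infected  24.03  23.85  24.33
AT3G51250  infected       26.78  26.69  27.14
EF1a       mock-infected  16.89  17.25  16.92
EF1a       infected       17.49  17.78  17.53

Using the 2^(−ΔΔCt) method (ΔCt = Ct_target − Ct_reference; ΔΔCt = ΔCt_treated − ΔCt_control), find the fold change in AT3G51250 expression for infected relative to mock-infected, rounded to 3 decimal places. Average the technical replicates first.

Mean Ct: AT3G51250 mock-infected 24.070; AT3G51250 infected 26.870; EF1a mock-infected 17.020; EF1a infected 17.600
ΔCt(mock-infected) = 24.070 − 17.020 = 7.050
ΔCt(infected) = 26.870 − 17.600 = 9.270
ΔΔCt = 9.270 − 7.050 = 2.220
Fold change = 2^(−2.220) = 0.2146

0.215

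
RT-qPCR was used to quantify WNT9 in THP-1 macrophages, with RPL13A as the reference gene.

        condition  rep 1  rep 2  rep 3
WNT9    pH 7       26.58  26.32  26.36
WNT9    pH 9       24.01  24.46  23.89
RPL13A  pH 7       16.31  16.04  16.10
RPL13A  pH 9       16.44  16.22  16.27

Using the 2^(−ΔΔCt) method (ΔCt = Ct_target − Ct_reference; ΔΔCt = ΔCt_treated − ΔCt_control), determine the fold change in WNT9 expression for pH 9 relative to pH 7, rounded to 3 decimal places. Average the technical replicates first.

5.502

Mean Ct: WNT9 pH 7 26.420; WNT9 pH 9 24.120; RPL13A pH 7 16.150; RPL13A pH 9 16.310
ΔCt(pH 7) = 26.420 − 16.150 = 10.270
ΔCt(pH 9) = 24.120 − 16.310 = 7.810
ΔΔCt = 7.810 − 10.270 = -2.460
Fold change = 2^(−(-2.460)) = 2^2.460 = 5.5022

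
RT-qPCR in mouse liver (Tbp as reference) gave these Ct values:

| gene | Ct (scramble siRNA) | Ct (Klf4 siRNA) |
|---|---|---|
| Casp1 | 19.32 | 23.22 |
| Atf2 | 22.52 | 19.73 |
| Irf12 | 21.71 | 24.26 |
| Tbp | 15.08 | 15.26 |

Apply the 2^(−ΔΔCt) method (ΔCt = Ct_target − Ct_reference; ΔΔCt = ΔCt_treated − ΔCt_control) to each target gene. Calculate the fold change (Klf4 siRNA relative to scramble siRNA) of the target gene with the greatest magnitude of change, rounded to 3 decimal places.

Casp1: ΔΔCt = (23.22−15.26) − (19.32−15.08) = 7.96 − 4.24 = 3.72; fold change = 2^-3.72 = 0.076
Atf2: ΔΔCt = (19.73−15.26) − (22.52−15.08) = 4.47 − 7.44 = -2.97; fold change = 2^2.97 = 7.835
Irf12: ΔΔCt = (24.26−15.26) − (21.71−15.08) = 9.00 − 6.63 = 2.37; fold change = 2^-2.37 = 0.193
Casp1 has the largest |ΔΔCt| = 3.72.

0.076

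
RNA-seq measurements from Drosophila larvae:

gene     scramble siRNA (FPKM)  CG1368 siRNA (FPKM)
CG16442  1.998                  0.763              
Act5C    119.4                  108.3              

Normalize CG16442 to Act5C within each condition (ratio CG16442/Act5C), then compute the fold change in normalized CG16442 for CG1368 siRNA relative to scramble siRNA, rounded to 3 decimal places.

0.421

CG16442/Act5C (scramble siRNA) = 1.998 / 119.4 = 0.016734
CG16442/Act5C (CG1368 siRNA) = 0.763 / 108.3 = 0.0070452
Fold change = 0.0070452 / 0.016734 = 0.4210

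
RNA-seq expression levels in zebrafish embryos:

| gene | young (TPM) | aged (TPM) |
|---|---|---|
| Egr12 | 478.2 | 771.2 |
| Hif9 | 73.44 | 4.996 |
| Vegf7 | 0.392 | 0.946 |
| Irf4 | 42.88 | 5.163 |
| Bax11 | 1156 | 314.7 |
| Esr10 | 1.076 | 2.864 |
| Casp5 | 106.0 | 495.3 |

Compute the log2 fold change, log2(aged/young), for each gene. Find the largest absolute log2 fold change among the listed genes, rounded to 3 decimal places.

log2(771.2/478.2) = 0.689  (Egr12)
log2(4.996/73.44) = -3.878  (Hif9)
log2(0.946/0.392) = 1.271  (Vegf7)
log2(5.163/42.88) = -3.054  (Irf4)
log2(314.7/1156) = -1.877  (Bax11)
log2(2.864/1.076) = 1.412  (Esr10)
log2(495.3/106.0) = 2.224  (Casp5)
The largest magnitude belongs to Hif9.

3.878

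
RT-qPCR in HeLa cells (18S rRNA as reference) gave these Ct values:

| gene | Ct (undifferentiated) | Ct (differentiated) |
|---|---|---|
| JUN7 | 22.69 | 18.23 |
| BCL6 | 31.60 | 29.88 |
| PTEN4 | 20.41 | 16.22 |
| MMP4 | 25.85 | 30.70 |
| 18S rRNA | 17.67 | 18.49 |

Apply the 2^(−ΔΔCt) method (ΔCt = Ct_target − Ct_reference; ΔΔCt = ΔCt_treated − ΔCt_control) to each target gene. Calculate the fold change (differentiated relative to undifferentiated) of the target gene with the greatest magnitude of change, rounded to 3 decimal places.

38.854

JUN7: ΔΔCt = (18.23−18.49) − (22.69−17.67) = -0.26 − 5.02 = -5.28; fold change = 2^5.28 = 38.854
BCL6: ΔΔCt = (29.88−18.49) − (31.60−17.67) = 11.39 − 13.93 = -2.54; fold change = 2^2.54 = 5.816
PTEN4: ΔΔCt = (16.22−18.49) − (20.41−17.67) = -2.27 − 2.74 = -5.01; fold change = 2^5.01 = 32.223
MMP4: ΔΔCt = (30.70−18.49) − (25.85−17.67) = 12.21 − 8.18 = 4.03; fold change = 2^-4.03 = 0.061
JUN7 has the largest |ΔΔCt| = 5.28.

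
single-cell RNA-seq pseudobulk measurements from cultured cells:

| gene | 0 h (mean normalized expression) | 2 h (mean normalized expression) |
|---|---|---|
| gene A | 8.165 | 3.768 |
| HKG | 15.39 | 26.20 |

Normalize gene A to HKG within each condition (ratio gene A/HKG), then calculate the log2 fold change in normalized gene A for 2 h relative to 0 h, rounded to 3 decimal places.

gene A/HKG (0 h) = 8.165 / 15.39 = 0.53054
gene A/HKG (2 h) = 3.768 / 26.20 = 0.14382
Fold change = 0.14382 / 0.53054 = 0.2711
log2(0.2711) = -1.8832

-1.883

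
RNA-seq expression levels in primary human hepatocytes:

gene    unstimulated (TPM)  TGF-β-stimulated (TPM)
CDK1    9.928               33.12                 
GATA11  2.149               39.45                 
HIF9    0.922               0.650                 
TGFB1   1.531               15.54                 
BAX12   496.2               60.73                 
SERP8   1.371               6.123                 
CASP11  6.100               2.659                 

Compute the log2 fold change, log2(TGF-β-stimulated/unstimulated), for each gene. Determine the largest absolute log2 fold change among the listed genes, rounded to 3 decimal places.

log2(33.12/9.928) = 1.738  (CDK1)
log2(39.45/2.149) = 4.198  (GATA11)
log2(0.650/0.922) = -0.504  (HIF9)
log2(15.54/1.531) = 3.343  (TGFB1)
log2(60.73/496.2) = -3.030  (BAX12)
log2(6.123/1.371) = 2.159  (SERP8)
log2(2.659/6.100) = -1.198  (CASP11)
The largest magnitude belongs to GATA11.

4.198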